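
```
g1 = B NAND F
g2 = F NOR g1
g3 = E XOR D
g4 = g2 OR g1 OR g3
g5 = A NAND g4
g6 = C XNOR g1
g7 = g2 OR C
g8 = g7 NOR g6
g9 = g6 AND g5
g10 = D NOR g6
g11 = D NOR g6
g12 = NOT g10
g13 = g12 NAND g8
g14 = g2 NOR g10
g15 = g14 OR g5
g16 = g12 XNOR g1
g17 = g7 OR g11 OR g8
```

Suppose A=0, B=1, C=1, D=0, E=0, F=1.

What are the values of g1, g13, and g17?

g1 = 0  g13 = 1  g17 = 1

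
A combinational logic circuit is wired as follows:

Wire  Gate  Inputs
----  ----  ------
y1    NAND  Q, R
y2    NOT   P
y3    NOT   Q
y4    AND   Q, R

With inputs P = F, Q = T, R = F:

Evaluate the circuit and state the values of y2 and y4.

y2 = T  y4 = F

y2 = NOT P = NOT F = T
y4 = Q AND R = T AND F = F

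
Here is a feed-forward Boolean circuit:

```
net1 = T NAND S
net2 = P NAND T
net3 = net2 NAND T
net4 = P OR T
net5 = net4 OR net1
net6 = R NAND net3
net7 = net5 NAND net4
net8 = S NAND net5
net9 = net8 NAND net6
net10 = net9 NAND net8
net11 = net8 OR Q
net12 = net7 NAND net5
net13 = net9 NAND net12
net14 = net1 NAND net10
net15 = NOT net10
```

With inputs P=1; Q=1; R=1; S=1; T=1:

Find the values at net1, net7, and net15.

net1 = T NAND S = 1 NAND 1 = 0
net2 = P NAND T = 1 NAND 1 = 0
net3 = net2 NAND T = 0 NAND 1 = 1
net4 = P OR T = 1 OR 1 = 1
net5 = net4 OR net1 = 1 OR 0 = 1
net6 = R NAND net3 = 1 NAND 1 = 0
net7 = net5 NAND net4 = 1 NAND 1 = 0
net8 = S NAND net5 = 1 NAND 1 = 0
net9 = net8 NAND net6 = 0 NAND 0 = 1
net10 = net9 NAND net8 = 1 NAND 0 = 1
net15 = NOT net10 = NOT 1 = 0

net1 = 0, net7 = 0, net15 = 0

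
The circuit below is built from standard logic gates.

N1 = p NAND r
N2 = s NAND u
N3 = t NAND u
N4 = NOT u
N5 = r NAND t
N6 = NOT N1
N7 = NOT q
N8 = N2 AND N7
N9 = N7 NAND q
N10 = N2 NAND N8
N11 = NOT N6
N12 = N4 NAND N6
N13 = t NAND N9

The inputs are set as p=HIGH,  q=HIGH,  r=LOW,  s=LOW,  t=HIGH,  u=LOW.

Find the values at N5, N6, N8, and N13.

N5 = HIGH, N6 = LOW, N8 = LOW, N13 = LOW

N1 = p NAND r = HIGH NAND LOW = HIGH
N2 = s NAND u = LOW NAND LOW = HIGH
N5 = r NAND t = LOW NAND HIGH = HIGH
N6 = NOT N1 = NOT HIGH = LOW
N7 = NOT q = NOT HIGH = LOW
N8 = N2 AND N7 = HIGH AND LOW = LOW
N9 = N7 NAND q = LOW NAND HIGH = HIGH
N13 = t NAND N9 = HIGH NAND HIGH = LOW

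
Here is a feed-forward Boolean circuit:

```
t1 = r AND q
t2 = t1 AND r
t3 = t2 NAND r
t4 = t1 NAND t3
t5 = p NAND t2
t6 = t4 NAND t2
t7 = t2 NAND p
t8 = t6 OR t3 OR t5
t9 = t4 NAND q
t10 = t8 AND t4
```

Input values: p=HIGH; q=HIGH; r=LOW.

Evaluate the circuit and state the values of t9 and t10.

t9 = LOW, t10 = HIGH

t1 = r AND q = LOW AND HIGH = LOW
t2 = t1 AND r = LOW AND LOW = LOW
t3 = t2 NAND r = LOW NAND LOW = HIGH
t4 = t1 NAND t3 = LOW NAND HIGH = HIGH
t5 = p NAND t2 = HIGH NAND LOW = HIGH
t6 = t4 NAND t2 = HIGH NAND LOW = HIGH
t8 = t6 OR t3 OR t5 = HIGH OR HIGH OR HIGH = HIGH
t9 = t4 NAND q = HIGH NAND HIGH = LOW
t10 = t8 AND t4 = HIGH AND HIGH = HIGH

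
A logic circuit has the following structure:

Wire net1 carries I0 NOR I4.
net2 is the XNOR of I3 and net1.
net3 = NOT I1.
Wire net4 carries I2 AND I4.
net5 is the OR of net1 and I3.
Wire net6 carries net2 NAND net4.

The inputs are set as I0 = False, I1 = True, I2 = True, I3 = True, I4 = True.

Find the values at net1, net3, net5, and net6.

net1 = I0 NOR I4 = False NOR True = False
net2 = I3 XNOR net1 = True XNOR False = False
net3 = NOT I1 = NOT True = False
net4 = I2 AND I4 = True AND True = True
net5 = net1 OR I3 = False OR True = True
net6 = net2 NAND net4 = False NAND True = True

net1 = False; net3 = False; net5 = True; net6 = True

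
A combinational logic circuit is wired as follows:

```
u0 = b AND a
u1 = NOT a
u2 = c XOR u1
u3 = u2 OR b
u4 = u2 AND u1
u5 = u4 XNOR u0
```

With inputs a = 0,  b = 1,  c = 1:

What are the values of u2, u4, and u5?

u0 = b AND a = 1 AND 0 = 0
u1 = NOT a = NOT 0 = 1
u2 = c XOR u1 = 1 XOR 1 = 0
u4 = u2 AND u1 = 0 AND 1 = 0
u5 = u4 XNOR u0 = 0 XNOR 0 = 1

u2 = 0  u4 = 0  u5 = 1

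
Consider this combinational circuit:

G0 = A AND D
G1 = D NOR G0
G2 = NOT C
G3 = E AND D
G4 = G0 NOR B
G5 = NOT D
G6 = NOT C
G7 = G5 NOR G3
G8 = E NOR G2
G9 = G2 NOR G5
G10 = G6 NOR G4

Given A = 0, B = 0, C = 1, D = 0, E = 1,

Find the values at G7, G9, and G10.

G7 = 0  G9 = 0  G10 = 0

G0 = A AND D = 0 AND 0 = 0
G2 = NOT C = NOT 1 = 0
G3 = E AND D = 1 AND 0 = 0
G4 = G0 NOR B = 0 NOR 0 = 1
G5 = NOT D = NOT 0 = 1
G6 = NOT C = NOT 1 = 0
G7 = G5 NOR G3 = 1 NOR 0 = 0
G9 = G2 NOR G5 = 0 NOR 1 = 0
G10 = G6 NOR G4 = 0 NOR 1 = 0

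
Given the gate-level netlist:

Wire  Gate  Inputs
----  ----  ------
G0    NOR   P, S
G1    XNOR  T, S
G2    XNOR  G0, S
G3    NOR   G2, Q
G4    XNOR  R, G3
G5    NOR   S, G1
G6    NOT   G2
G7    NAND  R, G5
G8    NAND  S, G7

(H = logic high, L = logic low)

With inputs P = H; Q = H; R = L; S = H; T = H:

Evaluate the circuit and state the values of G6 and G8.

G0 = P NOR S = H NOR H = L
G1 = T XNOR S = H XNOR H = H
G2 = G0 XNOR S = L XNOR H = L
G5 = S NOR G1 = H NOR H = L
G6 = NOT G2 = NOT L = H
G7 = R NAND G5 = L NAND L = H
G8 = S NAND G7 = H NAND H = L

G6 = H, G8 = L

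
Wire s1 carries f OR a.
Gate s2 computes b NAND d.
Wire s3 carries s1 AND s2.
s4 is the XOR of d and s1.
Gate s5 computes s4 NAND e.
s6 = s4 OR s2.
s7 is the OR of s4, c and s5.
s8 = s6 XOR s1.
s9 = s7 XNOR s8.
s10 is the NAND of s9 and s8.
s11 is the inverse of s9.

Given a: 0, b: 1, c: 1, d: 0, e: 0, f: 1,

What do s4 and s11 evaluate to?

s4 = 1  s11 = 1

s1 = f OR a = 1 OR 0 = 1
s2 = b NAND d = 1 NAND 0 = 1
s4 = d XOR s1 = 0 XOR 1 = 1
s5 = s4 NAND e = 1 NAND 0 = 1
s6 = s4 OR s2 = 1 OR 1 = 1
s7 = s4 OR c OR s5 = 1 OR 1 OR 1 = 1
s8 = s6 XOR s1 = 1 XOR 1 = 0
s9 = s7 XNOR s8 = 1 XNOR 0 = 0
s11 = NOT s9 = NOT 0 = 1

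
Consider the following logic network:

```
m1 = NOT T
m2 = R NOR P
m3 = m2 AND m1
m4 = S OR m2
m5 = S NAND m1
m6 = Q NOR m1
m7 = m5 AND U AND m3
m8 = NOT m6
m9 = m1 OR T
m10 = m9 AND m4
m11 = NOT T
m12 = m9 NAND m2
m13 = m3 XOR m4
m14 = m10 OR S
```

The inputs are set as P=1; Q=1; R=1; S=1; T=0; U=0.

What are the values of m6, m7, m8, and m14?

m6 = 0, m7 = 0, m8 = 1, m14 = 1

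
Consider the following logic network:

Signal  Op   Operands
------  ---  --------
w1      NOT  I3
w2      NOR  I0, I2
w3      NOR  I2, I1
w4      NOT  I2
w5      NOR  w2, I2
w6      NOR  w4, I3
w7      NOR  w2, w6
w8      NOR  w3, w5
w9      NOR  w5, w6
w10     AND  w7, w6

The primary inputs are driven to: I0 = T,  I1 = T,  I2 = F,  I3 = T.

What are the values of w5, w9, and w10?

w5 = T  w9 = F  w10 = F

w2 = I0 NOR I2 = T NOR F = F
w4 = NOT I2 = NOT F = T
w5 = w2 NOR I2 = F NOR F = T
w6 = w4 NOR I3 = T NOR T = F
w7 = w2 NOR w6 = F NOR F = T
w9 = w5 NOR w6 = T NOR F = F
w10 = w7 AND w6 = T AND F = F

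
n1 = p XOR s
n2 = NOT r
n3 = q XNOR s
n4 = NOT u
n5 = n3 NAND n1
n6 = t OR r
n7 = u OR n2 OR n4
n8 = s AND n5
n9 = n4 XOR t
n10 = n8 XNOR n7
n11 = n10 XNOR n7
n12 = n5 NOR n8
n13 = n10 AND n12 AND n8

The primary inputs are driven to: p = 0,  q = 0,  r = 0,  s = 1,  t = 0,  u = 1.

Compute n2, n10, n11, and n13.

n2 = 1, n10 = 1, n11 = 1, n13 = 0

n1 = p XOR s = 0 XOR 1 = 1
n2 = NOT r = NOT 0 = 1
n3 = q XNOR s = 0 XNOR 1 = 0
n4 = NOT u = NOT 1 = 0
n5 = n3 NAND n1 = 0 NAND 1 = 1
n7 = u OR n2 OR n4 = 1 OR 1 OR 0 = 1
n8 = s AND n5 = 1 AND 1 = 1
n10 = n8 XNOR n7 = 1 XNOR 1 = 1
n11 = n10 XNOR n7 = 1 XNOR 1 = 1
n12 = n5 NOR n8 = 1 NOR 1 = 0
n13 = n10 AND n12 AND n8 = 1 AND 0 AND 1 = 0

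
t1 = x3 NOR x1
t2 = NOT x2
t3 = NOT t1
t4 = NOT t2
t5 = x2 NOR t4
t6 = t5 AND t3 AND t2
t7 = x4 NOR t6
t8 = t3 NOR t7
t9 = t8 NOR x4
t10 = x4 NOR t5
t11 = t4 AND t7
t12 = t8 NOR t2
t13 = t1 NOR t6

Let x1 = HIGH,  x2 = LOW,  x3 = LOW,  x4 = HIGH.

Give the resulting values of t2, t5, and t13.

t2 = HIGH; t5 = HIGH; t13 = LOW

t1 = x3 NOR x1 = LOW NOR HIGH = LOW
t2 = NOT x2 = NOT LOW = HIGH
t3 = NOT t1 = NOT LOW = HIGH
t4 = NOT t2 = NOT HIGH = LOW
t5 = x2 NOR t4 = LOW NOR LOW = HIGH
t6 = t5 AND t3 AND t2 = HIGH AND HIGH AND HIGH = HIGH
t13 = t1 NOR t6 = LOW NOR HIGH = LOW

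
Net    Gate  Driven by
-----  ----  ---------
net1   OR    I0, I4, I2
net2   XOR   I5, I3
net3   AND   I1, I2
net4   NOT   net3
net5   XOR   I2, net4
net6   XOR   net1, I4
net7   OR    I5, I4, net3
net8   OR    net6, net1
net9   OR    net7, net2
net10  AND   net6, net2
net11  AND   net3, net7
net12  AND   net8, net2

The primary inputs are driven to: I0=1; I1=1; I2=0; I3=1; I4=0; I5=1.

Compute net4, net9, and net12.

net4 = 1  net9 = 1  net12 = 0

net1 = I0 OR I4 OR I2 = 1 OR 0 OR 0 = 1
net2 = I5 XOR I3 = 1 XOR 1 = 0
net3 = I1 AND I2 = 1 AND 0 = 0
net4 = NOT net3 = NOT 0 = 1
net6 = net1 XOR I4 = 1 XOR 0 = 1
net7 = I5 OR I4 OR net3 = 1 OR 0 OR 0 = 1
net8 = net6 OR net1 = 1 OR 1 = 1
net9 = net7 OR net2 = 1 OR 0 = 1
net12 = net8 AND net2 = 1 AND 0 = 0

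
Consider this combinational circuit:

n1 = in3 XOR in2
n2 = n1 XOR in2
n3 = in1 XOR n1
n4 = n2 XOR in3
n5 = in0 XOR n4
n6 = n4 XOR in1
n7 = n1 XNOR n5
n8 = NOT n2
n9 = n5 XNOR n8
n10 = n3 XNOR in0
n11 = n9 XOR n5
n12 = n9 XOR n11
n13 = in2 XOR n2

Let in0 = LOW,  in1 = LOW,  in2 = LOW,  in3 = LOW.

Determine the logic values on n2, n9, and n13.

n2 = LOW; n9 = LOW; n13 = LOW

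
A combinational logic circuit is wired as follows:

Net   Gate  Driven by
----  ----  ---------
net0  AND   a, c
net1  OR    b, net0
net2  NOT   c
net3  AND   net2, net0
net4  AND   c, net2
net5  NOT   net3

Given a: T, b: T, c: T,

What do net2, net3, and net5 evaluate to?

net2 = F, net3 = F, net5 = T

net0 = a AND c = T AND T = T
net2 = NOT c = NOT T = F
net3 = net2 AND net0 = F AND T = F
net5 = NOT net3 = NOT F = T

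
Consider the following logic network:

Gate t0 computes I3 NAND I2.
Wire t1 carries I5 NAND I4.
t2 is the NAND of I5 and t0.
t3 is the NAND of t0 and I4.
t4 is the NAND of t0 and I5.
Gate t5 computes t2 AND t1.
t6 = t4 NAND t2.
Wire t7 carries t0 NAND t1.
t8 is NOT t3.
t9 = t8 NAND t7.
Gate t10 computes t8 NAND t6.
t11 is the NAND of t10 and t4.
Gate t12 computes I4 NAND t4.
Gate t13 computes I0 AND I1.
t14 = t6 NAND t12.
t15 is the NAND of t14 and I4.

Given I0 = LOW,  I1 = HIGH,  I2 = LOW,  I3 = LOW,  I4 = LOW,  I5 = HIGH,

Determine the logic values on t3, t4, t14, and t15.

t3 = HIGH, t4 = LOW, t14 = LOW, t15 = HIGH

t0 = I3 NAND I2 = LOW NAND LOW = HIGH
t2 = I5 NAND t0 = HIGH NAND HIGH = LOW
t3 = t0 NAND I4 = HIGH NAND LOW = HIGH
t4 = t0 NAND I5 = HIGH NAND HIGH = LOW
t6 = t4 NAND t2 = LOW NAND LOW = HIGH
t12 = I4 NAND t4 = LOW NAND LOW = HIGH
t14 = t6 NAND t12 = HIGH NAND HIGH = LOW
t15 = t14 NAND I4 = LOW NAND LOW = HIGH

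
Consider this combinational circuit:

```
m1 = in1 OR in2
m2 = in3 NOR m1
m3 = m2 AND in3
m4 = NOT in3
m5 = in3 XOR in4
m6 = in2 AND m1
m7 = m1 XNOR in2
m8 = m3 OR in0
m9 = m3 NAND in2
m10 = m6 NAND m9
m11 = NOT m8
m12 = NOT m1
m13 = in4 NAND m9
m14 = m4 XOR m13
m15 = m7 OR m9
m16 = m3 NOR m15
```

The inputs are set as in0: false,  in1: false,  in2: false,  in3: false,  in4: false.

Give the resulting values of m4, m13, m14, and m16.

m1 = in1 OR in2 = false OR false = false
m2 = in3 NOR m1 = false NOR false = true
m3 = m2 AND in3 = true AND false = false
m4 = NOT in3 = NOT false = true
m7 = m1 XNOR in2 = false XNOR false = true
m9 = m3 NAND in2 = false NAND false = true
m13 = in4 NAND m9 = false NAND true = true
m14 = m4 XOR m13 = true XOR true = false
m15 = m7 OR m9 = true OR true = true
m16 = m3 NOR m15 = false NOR true = false

m4 = true  m13 = true  m14 = false  m16 = false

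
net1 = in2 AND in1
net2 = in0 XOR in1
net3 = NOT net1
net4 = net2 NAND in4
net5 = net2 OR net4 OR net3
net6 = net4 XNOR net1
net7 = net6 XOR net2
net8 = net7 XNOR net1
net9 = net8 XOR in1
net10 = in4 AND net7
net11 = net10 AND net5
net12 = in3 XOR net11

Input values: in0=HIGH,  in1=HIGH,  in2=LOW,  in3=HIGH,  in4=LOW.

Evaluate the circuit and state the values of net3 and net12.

net1 = in2 AND in1 = LOW AND HIGH = LOW
net2 = in0 XOR in1 = HIGH XOR HIGH = LOW
net3 = NOT net1 = NOT LOW = HIGH
net4 = net2 NAND in4 = LOW NAND LOW = HIGH
net5 = net2 OR net4 OR net3 = LOW OR HIGH OR HIGH = HIGH
net6 = net4 XNOR net1 = HIGH XNOR LOW = LOW
net7 = net6 XOR net2 = LOW XOR LOW = LOW
net10 = in4 AND net7 = LOW AND LOW = LOW
net11 = net10 AND net5 = LOW AND HIGH = LOW
net12 = in3 XOR net11 = HIGH XOR LOW = HIGH

net3 = HIGH, net12 = HIGH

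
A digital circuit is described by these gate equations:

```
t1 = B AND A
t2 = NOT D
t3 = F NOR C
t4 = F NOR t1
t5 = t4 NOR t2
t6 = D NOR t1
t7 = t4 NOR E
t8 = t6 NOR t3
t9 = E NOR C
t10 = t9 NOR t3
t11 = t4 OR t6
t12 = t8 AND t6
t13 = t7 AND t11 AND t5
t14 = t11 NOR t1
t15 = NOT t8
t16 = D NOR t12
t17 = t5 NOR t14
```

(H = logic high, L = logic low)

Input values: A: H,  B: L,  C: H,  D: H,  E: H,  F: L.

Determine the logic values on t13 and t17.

t13 = L  t17 = H

t1 = B AND A = L AND H = L
t2 = NOT D = NOT H = L
t4 = F NOR t1 = L NOR L = H
t5 = t4 NOR t2 = H NOR L = L
t6 = D NOR t1 = H NOR L = L
t7 = t4 NOR E = H NOR H = L
t11 = t4 OR t6 = H OR L = H
t13 = t7 AND t11 AND t5 = L AND H AND L = L
t14 = t11 NOR t1 = H NOR L = L
t17 = t5 NOR t14 = L NOR L = H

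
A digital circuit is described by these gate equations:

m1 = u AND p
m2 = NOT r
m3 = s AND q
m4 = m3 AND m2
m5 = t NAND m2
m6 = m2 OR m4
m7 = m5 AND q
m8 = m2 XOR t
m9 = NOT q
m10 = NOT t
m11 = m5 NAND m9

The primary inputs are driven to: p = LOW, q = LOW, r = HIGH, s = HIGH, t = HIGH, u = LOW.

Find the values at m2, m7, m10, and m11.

m2 = NOT r = NOT HIGH = LOW
m5 = t NAND m2 = HIGH NAND LOW = HIGH
m7 = m5 AND q = HIGH AND LOW = LOW
m9 = NOT q = NOT LOW = HIGH
m10 = NOT t = NOT HIGH = LOW
m11 = m5 NAND m9 = HIGH NAND HIGH = LOW

m2 = LOW, m7 = LOW, m10 = LOW, m11 = LOW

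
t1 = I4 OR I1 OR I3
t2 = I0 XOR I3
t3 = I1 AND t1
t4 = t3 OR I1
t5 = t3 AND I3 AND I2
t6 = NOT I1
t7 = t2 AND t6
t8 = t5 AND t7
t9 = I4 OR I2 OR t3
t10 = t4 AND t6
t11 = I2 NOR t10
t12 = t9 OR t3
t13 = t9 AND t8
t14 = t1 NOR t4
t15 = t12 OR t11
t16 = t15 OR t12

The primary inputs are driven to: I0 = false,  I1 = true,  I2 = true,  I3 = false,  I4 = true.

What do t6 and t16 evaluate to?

t6 = false  t16 = true

t1 = I4 OR I1 OR I3 = true OR true OR false = true
t3 = I1 AND t1 = true AND true = true
t4 = t3 OR I1 = true OR true = true
t6 = NOT I1 = NOT true = false
t9 = I4 OR I2 OR t3 = true OR true OR true = true
t10 = t4 AND t6 = true AND false = false
t11 = I2 NOR t10 = true NOR false = false
t12 = t9 OR t3 = true OR true = true
t15 = t12 OR t11 = true OR false = true
t16 = t15 OR t12 = true OR true = true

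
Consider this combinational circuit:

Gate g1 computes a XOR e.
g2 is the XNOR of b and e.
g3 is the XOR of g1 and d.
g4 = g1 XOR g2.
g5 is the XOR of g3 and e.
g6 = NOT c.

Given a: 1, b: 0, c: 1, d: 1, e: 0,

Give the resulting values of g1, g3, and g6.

g1 = 1  g3 = 0  g6 = 0

g1 = a XOR e = 1 XOR 0 = 1
g3 = g1 XOR d = 1 XOR 1 = 0
g6 = NOT c = NOT 1 = 0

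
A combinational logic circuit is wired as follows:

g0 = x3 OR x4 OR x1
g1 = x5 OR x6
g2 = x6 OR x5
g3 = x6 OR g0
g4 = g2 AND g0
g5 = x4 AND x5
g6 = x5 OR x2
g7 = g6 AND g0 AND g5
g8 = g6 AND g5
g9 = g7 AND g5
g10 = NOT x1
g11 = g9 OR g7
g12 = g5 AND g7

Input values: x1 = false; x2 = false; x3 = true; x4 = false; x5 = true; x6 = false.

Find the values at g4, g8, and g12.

g0 = x3 OR x4 OR x1 = true OR false OR false = true
g2 = x6 OR x5 = false OR true = true
g4 = g2 AND g0 = true AND true = true
g5 = x4 AND x5 = false AND true = false
g6 = x5 OR x2 = true OR false = true
g7 = g6 AND g0 AND g5 = true AND true AND false = false
g8 = g6 AND g5 = true AND false = false
g12 = g5 AND g7 = false AND false = false

g4 = true, g8 = false, g12 = false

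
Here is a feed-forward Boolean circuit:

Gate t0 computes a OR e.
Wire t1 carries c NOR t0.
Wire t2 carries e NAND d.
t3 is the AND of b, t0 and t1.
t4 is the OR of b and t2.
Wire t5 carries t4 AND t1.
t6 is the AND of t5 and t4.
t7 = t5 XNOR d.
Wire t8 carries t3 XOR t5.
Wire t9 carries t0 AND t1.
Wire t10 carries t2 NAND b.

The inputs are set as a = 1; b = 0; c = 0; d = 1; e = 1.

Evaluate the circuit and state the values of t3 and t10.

t3 = 0, t10 = 1

t0 = a OR e = 1 OR 1 = 1
t1 = c NOR t0 = 0 NOR 1 = 0
t2 = e NAND d = 1 NAND 1 = 0
t3 = b AND t0 AND t1 = 0 AND 1 AND 0 = 0
t10 = t2 NAND b = 0 NAND 0 = 1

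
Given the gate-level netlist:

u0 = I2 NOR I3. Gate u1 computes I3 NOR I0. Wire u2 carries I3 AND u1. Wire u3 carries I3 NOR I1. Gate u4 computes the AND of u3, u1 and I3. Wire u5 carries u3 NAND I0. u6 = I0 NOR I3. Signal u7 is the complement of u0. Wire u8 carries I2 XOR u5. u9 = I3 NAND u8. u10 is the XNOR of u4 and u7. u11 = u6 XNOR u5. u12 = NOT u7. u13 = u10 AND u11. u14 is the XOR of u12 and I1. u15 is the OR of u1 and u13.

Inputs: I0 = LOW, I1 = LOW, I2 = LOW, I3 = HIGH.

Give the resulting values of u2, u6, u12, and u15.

u0 = I2 NOR I3 = LOW NOR HIGH = LOW
u1 = I3 NOR I0 = HIGH NOR LOW = LOW
u2 = I3 AND u1 = HIGH AND LOW = LOW
u3 = I3 NOR I1 = HIGH NOR LOW = LOW
u4 = u3 AND u1 AND I3 = LOW AND LOW AND HIGH = LOW
u5 = u3 NAND I0 = LOW NAND LOW = HIGH
u6 = I0 NOR I3 = LOW NOR HIGH = LOW
u7 = NOT u0 = NOT LOW = HIGH
u10 = u4 XNOR u7 = LOW XNOR HIGH = LOW
u11 = u6 XNOR u5 = LOW XNOR HIGH = LOW
u12 = NOT u7 = NOT HIGH = LOW
u13 = u10 AND u11 = LOW AND LOW = LOW
u15 = u1 OR u13 = LOW OR LOW = LOW

u2 = LOW, u6 = LOW, u12 = LOW, u15 = LOW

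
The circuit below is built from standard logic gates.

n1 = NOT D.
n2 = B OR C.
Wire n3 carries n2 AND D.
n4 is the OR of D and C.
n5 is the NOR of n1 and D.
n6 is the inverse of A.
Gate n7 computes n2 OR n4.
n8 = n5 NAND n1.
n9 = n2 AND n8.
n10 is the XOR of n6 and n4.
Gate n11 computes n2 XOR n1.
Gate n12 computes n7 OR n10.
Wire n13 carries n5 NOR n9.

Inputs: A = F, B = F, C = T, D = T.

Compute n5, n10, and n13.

n1 = NOT D = NOT T = F
n2 = B OR C = F OR T = T
n4 = D OR C = T OR T = T
n5 = n1 NOR D = F NOR T = F
n6 = NOT A = NOT F = T
n8 = n5 NAND n1 = F NAND F = T
n9 = n2 AND n8 = T AND T = T
n10 = n6 XOR n4 = T XOR T = F
n13 = n5 NOR n9 = F NOR T = F

n5 = F  n10 = F  n13 = F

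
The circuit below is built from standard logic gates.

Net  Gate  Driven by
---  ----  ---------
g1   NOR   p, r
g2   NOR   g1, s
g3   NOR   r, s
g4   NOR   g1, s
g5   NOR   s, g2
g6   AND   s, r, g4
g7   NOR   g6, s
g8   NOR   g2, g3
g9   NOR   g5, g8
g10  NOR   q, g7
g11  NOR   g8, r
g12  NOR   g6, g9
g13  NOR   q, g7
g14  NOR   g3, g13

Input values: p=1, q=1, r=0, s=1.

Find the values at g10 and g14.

g1 = p NOR r = 1 NOR 0 = 0
g3 = r NOR s = 0 NOR 1 = 0
g4 = g1 NOR s = 0 NOR 1 = 0
g6 = s AND r AND g4 = 1 AND 0 AND 0 = 0
g7 = g6 NOR s = 0 NOR 1 = 0
g10 = q NOR g7 = 1 NOR 0 = 0
g13 = q NOR g7 = 1 NOR 0 = 0
g14 = g3 NOR g13 = 0 NOR 0 = 1

g10 = 0, g14 = 1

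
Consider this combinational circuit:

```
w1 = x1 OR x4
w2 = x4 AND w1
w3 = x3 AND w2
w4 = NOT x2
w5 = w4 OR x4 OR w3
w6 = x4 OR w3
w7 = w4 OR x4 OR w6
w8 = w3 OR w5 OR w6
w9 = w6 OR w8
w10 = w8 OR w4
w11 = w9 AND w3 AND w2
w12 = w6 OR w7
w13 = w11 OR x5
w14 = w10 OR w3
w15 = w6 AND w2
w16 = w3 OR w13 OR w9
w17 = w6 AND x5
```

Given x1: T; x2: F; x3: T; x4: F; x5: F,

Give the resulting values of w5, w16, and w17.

w5 = T  w16 = T  w17 = F

w1 = x1 OR x4 = T OR F = T
w2 = x4 AND w1 = F AND T = F
w3 = x3 AND w2 = T AND F = F
w4 = NOT x2 = NOT F = T
w5 = w4 OR x4 OR w3 = T OR F OR F = T
w6 = x4 OR w3 = F OR F = F
w8 = w3 OR w5 OR w6 = F OR T OR F = T
w9 = w6 OR w8 = F OR T = T
w11 = w9 AND w3 AND w2 = T AND F AND F = F
w13 = w11 OR x5 = F OR F = F
w16 = w3 OR w13 OR w9 = F OR F OR T = T
w17 = w6 AND x5 = F AND F = F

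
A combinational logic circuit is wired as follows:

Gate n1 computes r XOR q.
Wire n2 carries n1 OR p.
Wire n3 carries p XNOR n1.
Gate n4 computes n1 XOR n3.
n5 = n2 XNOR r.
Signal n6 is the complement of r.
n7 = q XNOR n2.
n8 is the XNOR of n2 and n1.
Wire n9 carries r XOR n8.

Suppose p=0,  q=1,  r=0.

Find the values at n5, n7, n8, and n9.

n1 = r XOR q = 0 XOR 1 = 1
n2 = n1 OR p = 1 OR 0 = 1
n5 = n2 XNOR r = 1 XNOR 0 = 0
n7 = q XNOR n2 = 1 XNOR 1 = 1
n8 = n2 XNOR n1 = 1 XNOR 1 = 1
n9 = r XOR n8 = 0 XOR 1 = 1

n5 = 0, n7 = 1, n8 = 1, n9 = 1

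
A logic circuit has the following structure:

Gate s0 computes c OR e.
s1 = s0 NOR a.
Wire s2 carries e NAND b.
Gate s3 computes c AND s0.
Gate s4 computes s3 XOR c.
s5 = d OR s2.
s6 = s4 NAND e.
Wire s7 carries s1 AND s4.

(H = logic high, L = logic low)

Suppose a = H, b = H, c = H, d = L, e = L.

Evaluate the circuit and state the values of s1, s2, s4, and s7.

s1 = L, s2 = H, s4 = L, s7 = L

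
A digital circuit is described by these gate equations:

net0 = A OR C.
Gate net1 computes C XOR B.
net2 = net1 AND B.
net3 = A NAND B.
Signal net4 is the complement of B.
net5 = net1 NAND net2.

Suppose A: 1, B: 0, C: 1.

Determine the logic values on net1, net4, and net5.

net1 = 1; net4 = 1; net5 = 1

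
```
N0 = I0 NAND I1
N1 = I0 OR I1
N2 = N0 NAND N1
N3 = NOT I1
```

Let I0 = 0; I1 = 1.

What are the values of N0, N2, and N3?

N0 = 1, N2 = 0, N3 = 0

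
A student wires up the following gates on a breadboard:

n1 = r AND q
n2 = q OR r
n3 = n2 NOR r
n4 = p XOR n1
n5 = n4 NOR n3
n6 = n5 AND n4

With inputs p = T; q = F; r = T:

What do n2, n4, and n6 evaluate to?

n1 = r AND q = T AND F = F
n2 = q OR r = F OR T = T
n3 = n2 NOR r = T NOR T = F
n4 = p XOR n1 = T XOR F = T
n5 = n4 NOR n3 = T NOR F = F
n6 = n5 AND n4 = F AND T = F

n2 = T, n4 = T, n6 = F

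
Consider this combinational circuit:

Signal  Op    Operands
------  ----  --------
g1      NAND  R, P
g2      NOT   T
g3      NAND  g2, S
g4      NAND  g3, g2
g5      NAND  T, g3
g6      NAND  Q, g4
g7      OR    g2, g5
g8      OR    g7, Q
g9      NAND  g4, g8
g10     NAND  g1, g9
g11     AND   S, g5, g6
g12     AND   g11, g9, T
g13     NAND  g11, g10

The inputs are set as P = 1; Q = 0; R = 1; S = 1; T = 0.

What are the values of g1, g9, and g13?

g1 = 0  g9 = 0  g13 = 0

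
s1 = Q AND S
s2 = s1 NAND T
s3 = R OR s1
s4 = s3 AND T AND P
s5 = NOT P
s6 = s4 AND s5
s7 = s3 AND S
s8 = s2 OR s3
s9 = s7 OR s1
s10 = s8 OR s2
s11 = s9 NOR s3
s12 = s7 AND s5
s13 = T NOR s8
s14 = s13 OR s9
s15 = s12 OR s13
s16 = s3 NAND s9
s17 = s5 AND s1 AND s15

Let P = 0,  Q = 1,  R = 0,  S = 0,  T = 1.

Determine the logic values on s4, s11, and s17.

s4 = 0  s11 = 1  s17 = 0

s1 = Q AND S = 1 AND 0 = 0
s2 = s1 NAND T = 0 NAND 1 = 1
s3 = R OR s1 = 0 OR 0 = 0
s4 = s3 AND T AND P = 0 AND 1 AND 0 = 0
s5 = NOT P = NOT 0 = 1
s7 = s3 AND S = 0 AND 0 = 0
s8 = s2 OR s3 = 1 OR 0 = 1
s9 = s7 OR s1 = 0 OR 0 = 0
s11 = s9 NOR s3 = 0 NOR 0 = 1
s12 = s7 AND s5 = 0 AND 1 = 0
s13 = T NOR s8 = 1 NOR 1 = 0
s15 = s12 OR s13 = 0 OR 0 = 0
s17 = s5 AND s1 AND s15 = 1 AND 0 AND 0 = 0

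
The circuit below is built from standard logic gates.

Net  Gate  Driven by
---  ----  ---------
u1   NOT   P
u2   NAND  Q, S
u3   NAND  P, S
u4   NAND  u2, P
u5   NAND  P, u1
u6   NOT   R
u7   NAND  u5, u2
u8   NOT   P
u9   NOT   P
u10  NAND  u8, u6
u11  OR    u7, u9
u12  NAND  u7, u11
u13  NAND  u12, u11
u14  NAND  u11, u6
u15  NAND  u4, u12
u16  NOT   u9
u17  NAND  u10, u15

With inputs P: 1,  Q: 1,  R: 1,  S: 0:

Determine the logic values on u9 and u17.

u1 = NOT P = NOT 1 = 0
u2 = Q NAND S = 1 NAND 0 = 1
u4 = u2 NAND P = 1 NAND 1 = 0
u5 = P NAND u1 = 1 NAND 0 = 1
u6 = NOT R = NOT 1 = 0
u7 = u5 NAND u2 = 1 NAND 1 = 0
u8 = NOT P = NOT 1 = 0
u9 = NOT P = NOT 1 = 0
u10 = u8 NAND u6 = 0 NAND 0 = 1
u11 = u7 OR u9 = 0 OR 0 = 0
u12 = u7 NAND u11 = 0 NAND 0 = 1
u15 = u4 NAND u12 = 0 NAND 1 = 1
u17 = u10 NAND u15 = 1 NAND 1 = 0

u9 = 0, u17 = 0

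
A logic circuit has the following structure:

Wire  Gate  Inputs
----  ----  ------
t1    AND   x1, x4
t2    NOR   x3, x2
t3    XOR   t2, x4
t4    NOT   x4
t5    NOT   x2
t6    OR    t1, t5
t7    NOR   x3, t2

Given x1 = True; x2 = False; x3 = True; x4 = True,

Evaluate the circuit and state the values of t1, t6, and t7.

t1 = x1 AND x4 = True AND True = True
t2 = x3 NOR x2 = True NOR False = False
t5 = NOT x2 = NOT False = True
t6 = t1 OR t5 = True OR True = True
t7 = x3 NOR t2 = True NOR False = False

t1 = True; t6 = True; t7 = False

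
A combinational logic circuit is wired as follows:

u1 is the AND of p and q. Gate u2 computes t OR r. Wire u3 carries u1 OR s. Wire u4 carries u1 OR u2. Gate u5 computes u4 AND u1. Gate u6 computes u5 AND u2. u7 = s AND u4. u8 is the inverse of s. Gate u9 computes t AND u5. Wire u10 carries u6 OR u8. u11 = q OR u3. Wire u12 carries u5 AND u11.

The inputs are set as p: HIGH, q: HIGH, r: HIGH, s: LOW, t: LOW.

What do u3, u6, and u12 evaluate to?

u1 = p AND q = HIGH AND HIGH = HIGH
u2 = t OR r = LOW OR HIGH = HIGH
u3 = u1 OR s = HIGH OR LOW = HIGH
u4 = u1 OR u2 = HIGH OR HIGH = HIGH
u5 = u4 AND u1 = HIGH AND HIGH = HIGH
u6 = u5 AND u2 = HIGH AND HIGH = HIGH
u11 = q OR u3 = HIGH OR HIGH = HIGH
u12 = u5 AND u11 = HIGH AND HIGH = HIGH

u3 = HIGH; u6 = HIGH; u12 = HIGH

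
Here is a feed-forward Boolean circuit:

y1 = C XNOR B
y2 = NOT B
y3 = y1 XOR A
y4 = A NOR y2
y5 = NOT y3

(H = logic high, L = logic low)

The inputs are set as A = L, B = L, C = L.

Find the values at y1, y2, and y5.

y1 = H, y2 = H, y5 = L

y1 = C XNOR B = L XNOR L = H
y2 = NOT B = NOT L = H
y3 = y1 XOR A = H XOR L = H
y5 = NOT y3 = NOT H = L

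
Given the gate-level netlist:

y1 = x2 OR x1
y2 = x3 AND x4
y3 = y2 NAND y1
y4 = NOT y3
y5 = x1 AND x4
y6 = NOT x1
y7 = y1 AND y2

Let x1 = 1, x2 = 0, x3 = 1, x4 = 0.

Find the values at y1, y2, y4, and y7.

y1 = x2 OR x1 = 0 OR 1 = 1
y2 = x3 AND x4 = 1 AND 0 = 0
y3 = y2 NAND y1 = 0 NAND 1 = 1
y4 = NOT y3 = NOT 1 = 0
y7 = y1 AND y2 = 1 AND 0 = 0

y1 = 1; y2 = 0; y4 = 0; y7 = 0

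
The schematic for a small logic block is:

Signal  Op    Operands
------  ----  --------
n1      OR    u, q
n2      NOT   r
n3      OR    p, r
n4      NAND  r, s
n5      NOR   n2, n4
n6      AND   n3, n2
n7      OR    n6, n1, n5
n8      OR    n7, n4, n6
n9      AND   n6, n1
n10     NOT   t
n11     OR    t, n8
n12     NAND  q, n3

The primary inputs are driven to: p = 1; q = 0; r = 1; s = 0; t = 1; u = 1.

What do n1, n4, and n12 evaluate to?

n1 = 1; n4 = 1; n12 = 1

n1 = u OR q = 1 OR 0 = 1
n3 = p OR r = 1 OR 1 = 1
n4 = r NAND s = 1 NAND 0 = 1
n12 = q NAND n3 = 0 NAND 1 = 1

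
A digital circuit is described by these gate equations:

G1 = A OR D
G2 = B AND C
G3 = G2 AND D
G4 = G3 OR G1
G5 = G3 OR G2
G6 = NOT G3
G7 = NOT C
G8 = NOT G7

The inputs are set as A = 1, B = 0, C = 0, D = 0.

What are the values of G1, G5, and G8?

G1 = 1; G5 = 0; G8 = 0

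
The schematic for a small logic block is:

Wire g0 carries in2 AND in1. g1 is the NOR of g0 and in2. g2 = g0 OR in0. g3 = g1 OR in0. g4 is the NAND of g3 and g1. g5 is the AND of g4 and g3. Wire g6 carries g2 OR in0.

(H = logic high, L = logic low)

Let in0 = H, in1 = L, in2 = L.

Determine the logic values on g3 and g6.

g3 = H, g6 = H

g0 = in2 AND in1 = L AND L = L
g1 = g0 NOR in2 = L NOR L = H
g2 = g0 OR in0 = L OR H = H
g3 = g1 OR in0 = H OR H = H
g6 = g2 OR in0 = H OR H = H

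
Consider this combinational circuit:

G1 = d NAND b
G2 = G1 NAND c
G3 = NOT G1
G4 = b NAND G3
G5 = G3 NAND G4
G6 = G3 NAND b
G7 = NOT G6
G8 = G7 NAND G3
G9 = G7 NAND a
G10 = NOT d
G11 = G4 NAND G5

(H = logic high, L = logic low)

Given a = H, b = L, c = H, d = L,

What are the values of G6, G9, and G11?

G6 = H, G9 = H, G11 = L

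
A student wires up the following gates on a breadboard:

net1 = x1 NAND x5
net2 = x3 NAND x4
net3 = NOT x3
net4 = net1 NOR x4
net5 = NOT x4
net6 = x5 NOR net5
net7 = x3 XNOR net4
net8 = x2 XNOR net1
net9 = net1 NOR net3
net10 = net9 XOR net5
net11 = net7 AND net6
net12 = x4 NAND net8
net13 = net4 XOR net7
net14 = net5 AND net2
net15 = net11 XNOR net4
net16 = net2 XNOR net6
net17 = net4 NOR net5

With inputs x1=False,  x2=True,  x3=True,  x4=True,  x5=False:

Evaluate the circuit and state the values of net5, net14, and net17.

net1 = x1 NAND x5 = False NAND False = True
net2 = x3 NAND x4 = True NAND True = False
net4 = net1 NOR x4 = True NOR True = False
net5 = NOT x4 = NOT True = False
net14 = net5 AND net2 = False AND False = False
net17 = net4 NOR net5 = False NOR False = True

net5 = False, net14 = False, net17 = True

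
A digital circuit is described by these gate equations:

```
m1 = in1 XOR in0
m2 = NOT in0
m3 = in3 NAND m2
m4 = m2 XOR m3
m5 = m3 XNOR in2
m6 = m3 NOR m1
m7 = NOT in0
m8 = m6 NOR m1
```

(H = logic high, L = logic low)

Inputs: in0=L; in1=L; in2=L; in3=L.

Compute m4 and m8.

m4 = L, m8 = H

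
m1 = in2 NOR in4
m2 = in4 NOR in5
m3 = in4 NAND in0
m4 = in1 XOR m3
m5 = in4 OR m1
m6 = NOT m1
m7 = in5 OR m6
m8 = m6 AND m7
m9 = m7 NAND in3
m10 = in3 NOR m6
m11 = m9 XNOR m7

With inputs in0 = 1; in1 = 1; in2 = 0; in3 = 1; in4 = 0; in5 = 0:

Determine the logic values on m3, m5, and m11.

m3 = 1, m5 = 1, m11 = 0

m1 = in2 NOR in4 = 0 NOR 0 = 1
m3 = in4 NAND in0 = 0 NAND 1 = 1
m5 = in4 OR m1 = 0 OR 1 = 1
m6 = NOT m1 = NOT 1 = 0
m7 = in5 OR m6 = 0 OR 0 = 0
m9 = m7 NAND in3 = 0 NAND 1 = 1
m11 = m9 XNOR m7 = 1 XNOR 0 = 0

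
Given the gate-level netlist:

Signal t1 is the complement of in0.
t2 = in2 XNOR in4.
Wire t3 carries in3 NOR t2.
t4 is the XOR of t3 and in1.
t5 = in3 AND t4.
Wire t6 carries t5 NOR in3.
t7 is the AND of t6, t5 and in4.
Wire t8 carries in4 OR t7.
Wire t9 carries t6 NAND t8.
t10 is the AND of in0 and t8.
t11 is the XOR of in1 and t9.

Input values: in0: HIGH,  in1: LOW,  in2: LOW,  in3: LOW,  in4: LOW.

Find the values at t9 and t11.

t9 = HIGH, t11 = HIGH

t2 = in2 XNOR in4 = LOW XNOR LOW = HIGH
t3 = in3 NOR t2 = LOW NOR HIGH = LOW
t4 = t3 XOR in1 = LOW XOR LOW = LOW
t5 = in3 AND t4 = LOW AND LOW = LOW
t6 = t5 NOR in3 = LOW NOR LOW = HIGH
t7 = t6 AND t5 AND in4 = HIGH AND LOW AND LOW = LOW
t8 = in4 OR t7 = LOW OR LOW = LOW
t9 = t6 NAND t8 = HIGH NAND LOW = HIGH
t11 = in1 XOR t9 = LOW XOR HIGH = HIGH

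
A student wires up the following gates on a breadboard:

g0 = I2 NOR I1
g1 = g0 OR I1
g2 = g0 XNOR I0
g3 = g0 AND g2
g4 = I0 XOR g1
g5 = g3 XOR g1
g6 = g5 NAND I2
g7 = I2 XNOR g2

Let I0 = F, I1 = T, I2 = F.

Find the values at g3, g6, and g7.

g3 = F; g6 = T; g7 = F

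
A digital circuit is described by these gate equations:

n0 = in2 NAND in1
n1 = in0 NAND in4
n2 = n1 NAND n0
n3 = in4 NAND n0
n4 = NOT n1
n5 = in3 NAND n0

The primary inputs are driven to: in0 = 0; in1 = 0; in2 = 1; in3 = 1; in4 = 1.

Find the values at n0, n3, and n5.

n0 = 1, n3 = 0, n5 = 0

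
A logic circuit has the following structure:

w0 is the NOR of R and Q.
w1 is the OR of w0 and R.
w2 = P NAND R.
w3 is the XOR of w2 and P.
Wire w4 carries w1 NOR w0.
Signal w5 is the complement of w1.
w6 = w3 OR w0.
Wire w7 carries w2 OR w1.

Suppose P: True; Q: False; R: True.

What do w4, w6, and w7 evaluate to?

w4 = False, w6 = True, w7 = True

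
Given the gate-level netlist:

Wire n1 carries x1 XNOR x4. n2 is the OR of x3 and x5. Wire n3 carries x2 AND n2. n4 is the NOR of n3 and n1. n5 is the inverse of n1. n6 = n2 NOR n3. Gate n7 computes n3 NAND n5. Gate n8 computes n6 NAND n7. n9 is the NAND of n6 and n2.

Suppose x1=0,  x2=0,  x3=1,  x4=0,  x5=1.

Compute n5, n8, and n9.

n1 = x1 XNOR x4 = 0 XNOR 0 = 1
n2 = x3 OR x5 = 1 OR 1 = 1
n3 = x2 AND n2 = 0 AND 1 = 0
n5 = NOT n1 = NOT 1 = 0
n6 = n2 NOR n3 = 1 NOR 0 = 0
n7 = n3 NAND n5 = 0 NAND 0 = 1
n8 = n6 NAND n7 = 0 NAND 1 = 1
n9 = n6 NAND n2 = 0 NAND 1 = 1

n5 = 0; n8 = 1; n9 = 1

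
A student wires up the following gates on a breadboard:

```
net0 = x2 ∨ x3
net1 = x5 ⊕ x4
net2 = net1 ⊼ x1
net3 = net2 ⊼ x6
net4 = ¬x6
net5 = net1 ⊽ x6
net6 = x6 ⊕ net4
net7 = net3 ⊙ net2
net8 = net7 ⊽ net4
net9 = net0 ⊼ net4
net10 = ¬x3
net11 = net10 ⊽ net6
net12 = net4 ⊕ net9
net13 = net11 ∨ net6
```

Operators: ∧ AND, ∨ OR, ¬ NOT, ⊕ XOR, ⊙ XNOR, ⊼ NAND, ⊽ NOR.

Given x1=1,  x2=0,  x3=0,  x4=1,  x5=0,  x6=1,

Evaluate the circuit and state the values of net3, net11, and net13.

net3 = 1  net11 = 0  net13 = 1

net1 = x5 XOR x4 = 0 XOR 1 = 1
net2 = net1 NAND x1 = 1 NAND 1 = 0
net3 = net2 NAND x6 = 0 NAND 1 = 1
net4 = NOT x6 = NOT 1 = 0
net6 = x6 XOR net4 = 1 XOR 0 = 1
net10 = NOT x3 = NOT 0 = 1
net11 = net10 NOR net6 = 1 NOR 1 = 0
net13 = net11 OR net6 = 0 OR 1 = 1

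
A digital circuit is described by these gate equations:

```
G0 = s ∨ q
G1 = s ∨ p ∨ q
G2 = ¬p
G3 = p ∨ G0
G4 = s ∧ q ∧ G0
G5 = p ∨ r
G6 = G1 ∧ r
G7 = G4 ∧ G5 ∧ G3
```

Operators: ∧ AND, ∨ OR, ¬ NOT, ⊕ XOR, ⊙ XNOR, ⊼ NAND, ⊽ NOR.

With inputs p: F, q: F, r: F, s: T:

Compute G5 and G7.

G5 = F, G7 = F

G0 = s OR q = T OR F = T
G3 = p OR G0 = F OR T = T
G4 = s AND q AND G0 = T AND F AND T = F
G5 = p OR r = F OR F = F
G7 = G4 AND G5 AND G3 = F AND F AND T = F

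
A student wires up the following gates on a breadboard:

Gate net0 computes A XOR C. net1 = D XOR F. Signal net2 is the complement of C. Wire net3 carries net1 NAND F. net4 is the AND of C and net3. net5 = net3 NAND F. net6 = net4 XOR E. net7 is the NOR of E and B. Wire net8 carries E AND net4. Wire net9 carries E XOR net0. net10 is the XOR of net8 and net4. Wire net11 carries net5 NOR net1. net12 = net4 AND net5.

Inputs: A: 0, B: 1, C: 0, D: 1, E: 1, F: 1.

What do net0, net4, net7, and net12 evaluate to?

net0 = A XOR C = 0 XOR 0 = 0
net1 = D XOR F = 1 XOR 1 = 0
net3 = net1 NAND F = 0 NAND 1 = 1
net4 = C AND net3 = 0 AND 1 = 0
net5 = net3 NAND F = 1 NAND 1 = 0
net7 = E NOR B = 1 NOR 1 = 0
net12 = net4 AND net5 = 0 AND 0 = 0

net0 = 0; net4 = 0; net7 = 0; net12 = 0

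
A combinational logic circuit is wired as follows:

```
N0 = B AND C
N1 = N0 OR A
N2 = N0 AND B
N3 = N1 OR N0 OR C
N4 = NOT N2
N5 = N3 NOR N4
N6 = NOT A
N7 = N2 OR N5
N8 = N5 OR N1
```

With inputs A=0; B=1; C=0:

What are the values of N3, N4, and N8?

N3 = 0, N4 = 1, N8 = 0

N0 = B AND C = 1 AND 0 = 0
N1 = N0 OR A = 0 OR 0 = 0
N2 = N0 AND B = 0 AND 1 = 0
N3 = N1 OR N0 OR C = 0 OR 0 OR 0 = 0
N4 = NOT N2 = NOT 0 = 1
N5 = N3 NOR N4 = 0 NOR 1 = 0
N8 = N5 OR N1 = 0 OR 0 = 0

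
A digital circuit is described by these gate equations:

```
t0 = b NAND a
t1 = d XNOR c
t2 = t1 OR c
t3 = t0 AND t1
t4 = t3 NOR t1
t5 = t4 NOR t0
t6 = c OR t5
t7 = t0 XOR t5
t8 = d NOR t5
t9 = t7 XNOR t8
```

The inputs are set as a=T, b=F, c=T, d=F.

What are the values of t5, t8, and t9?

t5 = F, t8 = T, t9 = T

t0 = b NAND a = F NAND T = T
t1 = d XNOR c = F XNOR T = F
t3 = t0 AND t1 = T AND F = F
t4 = t3 NOR t1 = F NOR F = T
t5 = t4 NOR t0 = T NOR T = F
t7 = t0 XOR t5 = T XOR F = T
t8 = d NOR t5 = F NOR F = T
t9 = t7 XNOR t8 = T XNOR T = T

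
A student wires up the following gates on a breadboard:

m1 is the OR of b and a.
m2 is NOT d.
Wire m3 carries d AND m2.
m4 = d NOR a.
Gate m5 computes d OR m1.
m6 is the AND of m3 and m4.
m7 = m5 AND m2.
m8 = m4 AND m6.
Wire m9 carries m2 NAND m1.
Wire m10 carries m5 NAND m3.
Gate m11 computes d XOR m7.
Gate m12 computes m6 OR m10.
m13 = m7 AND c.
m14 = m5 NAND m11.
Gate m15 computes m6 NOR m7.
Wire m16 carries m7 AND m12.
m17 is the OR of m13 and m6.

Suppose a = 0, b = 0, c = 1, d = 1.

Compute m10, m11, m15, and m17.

m10 = 1  m11 = 1  m15 = 1  m17 = 0

m1 = b OR a = 0 OR 0 = 0
m2 = NOT d = NOT 1 = 0
m3 = d AND m2 = 1 AND 0 = 0
m4 = d NOR a = 1 NOR 0 = 0
m5 = d OR m1 = 1 OR 0 = 1
m6 = m3 AND m4 = 0 AND 0 = 0
m7 = m5 AND m2 = 1 AND 0 = 0
m10 = m5 NAND m3 = 1 NAND 0 = 1
m11 = d XOR m7 = 1 XOR 0 = 1
m13 = m7 AND c = 0 AND 1 = 0
m15 = m6 NOR m7 = 0 NOR 0 = 1
m17 = m13 OR m6 = 0 OR 0 = 0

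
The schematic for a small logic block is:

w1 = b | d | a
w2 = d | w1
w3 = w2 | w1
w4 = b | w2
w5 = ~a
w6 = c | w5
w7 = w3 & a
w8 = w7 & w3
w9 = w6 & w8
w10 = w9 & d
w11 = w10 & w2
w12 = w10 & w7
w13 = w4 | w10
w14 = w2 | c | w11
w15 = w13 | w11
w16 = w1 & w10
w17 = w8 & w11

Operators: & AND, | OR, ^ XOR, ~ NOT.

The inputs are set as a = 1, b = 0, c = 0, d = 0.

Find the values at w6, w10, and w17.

w6 = 0, w10 = 0, w17 = 0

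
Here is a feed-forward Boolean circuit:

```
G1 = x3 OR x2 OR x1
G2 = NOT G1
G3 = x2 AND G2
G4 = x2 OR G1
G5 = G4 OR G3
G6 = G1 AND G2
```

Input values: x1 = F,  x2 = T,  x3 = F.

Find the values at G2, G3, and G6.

G2 = F, G3 = F, G6 = F

G1 = x3 OR x2 OR x1 = F OR T OR F = T
G2 = NOT G1 = NOT T = F
G3 = x2 AND G2 = T AND F = F
G6 = G1 AND G2 = T AND F = F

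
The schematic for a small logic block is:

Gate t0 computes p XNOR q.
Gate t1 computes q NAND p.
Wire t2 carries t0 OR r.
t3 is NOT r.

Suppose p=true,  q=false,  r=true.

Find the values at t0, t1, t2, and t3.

t0 = p XNOR q = true XNOR false = false
t1 = q NAND p = false NAND true = true
t2 = t0 OR r = false OR true = true
t3 = NOT r = NOT true = false

t0 = false, t1 = true, t2 = true, t3 = false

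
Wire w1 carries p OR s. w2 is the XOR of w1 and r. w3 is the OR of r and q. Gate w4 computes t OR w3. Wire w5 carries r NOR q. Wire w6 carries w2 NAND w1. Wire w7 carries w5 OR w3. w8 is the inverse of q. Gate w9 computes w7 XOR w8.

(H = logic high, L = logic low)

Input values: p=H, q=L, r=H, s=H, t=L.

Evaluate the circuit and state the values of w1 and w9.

w1 = H, w9 = L

w1 = p OR s = H OR H = H
w3 = r OR q = H OR L = H
w5 = r NOR q = H NOR L = L
w7 = w5 OR w3 = L OR H = H
w8 = NOT q = NOT L = H
w9 = w7 XOR w8 = H XOR H = L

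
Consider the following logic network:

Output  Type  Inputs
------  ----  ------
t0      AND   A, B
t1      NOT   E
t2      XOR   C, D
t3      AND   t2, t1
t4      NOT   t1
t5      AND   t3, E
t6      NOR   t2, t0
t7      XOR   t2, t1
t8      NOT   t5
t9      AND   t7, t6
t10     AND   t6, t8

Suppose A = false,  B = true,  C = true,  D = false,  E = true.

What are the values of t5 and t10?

t5 = false, t10 = false

t0 = A AND B = false AND true = false
t1 = NOT E = NOT true = false
t2 = C XOR D = true XOR false = true
t3 = t2 AND t1 = true AND false = false
t5 = t3 AND E = false AND true = false
t6 = t2 NOR t0 = true NOR false = false
t8 = NOT t5 = NOT false = true
t10 = t6 AND t8 = false AND true = false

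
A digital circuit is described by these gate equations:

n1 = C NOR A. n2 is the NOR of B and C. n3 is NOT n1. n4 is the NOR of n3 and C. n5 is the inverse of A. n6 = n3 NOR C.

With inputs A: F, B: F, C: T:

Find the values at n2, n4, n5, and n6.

n1 = C NOR A = T NOR F = F
n2 = B NOR C = F NOR T = F
n3 = NOT n1 = NOT F = T
n4 = n3 NOR C = T NOR T = F
n5 = NOT A = NOT F = T
n6 = n3 NOR C = T NOR T = F

n2 = F; n4 = F; n5 = T; n6 = F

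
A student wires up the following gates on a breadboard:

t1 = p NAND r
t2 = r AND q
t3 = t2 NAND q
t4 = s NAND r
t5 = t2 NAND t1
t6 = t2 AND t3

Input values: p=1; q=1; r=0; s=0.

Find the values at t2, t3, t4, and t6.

t2 = 0; t3 = 1; t4 = 1; t6 = 0

t2 = r AND q = 0 AND 1 = 0
t3 = t2 NAND q = 0 NAND 1 = 1
t4 = s NAND r = 0 NAND 0 = 1
t6 = t2 AND t3 = 0 AND 1 = 0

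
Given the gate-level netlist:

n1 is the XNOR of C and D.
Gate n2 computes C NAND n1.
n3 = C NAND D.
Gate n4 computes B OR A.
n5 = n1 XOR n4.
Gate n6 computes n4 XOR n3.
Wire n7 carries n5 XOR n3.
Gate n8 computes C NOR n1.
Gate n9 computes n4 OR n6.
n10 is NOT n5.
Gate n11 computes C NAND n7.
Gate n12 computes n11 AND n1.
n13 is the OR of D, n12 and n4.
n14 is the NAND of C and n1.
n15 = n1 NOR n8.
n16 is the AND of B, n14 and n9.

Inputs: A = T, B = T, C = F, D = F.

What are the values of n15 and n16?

n1 = C XNOR D = F XNOR F = T
n3 = C NAND D = F NAND F = T
n4 = B OR A = T OR T = T
n6 = n4 XOR n3 = T XOR T = F
n8 = C NOR n1 = F NOR T = F
n9 = n4 OR n6 = T OR F = T
n14 = C NAND n1 = F NAND T = T
n15 = n1 NOR n8 = T NOR F = F
n16 = B AND n14 AND n9 = T AND T AND T = T

n15 = F, n16 = T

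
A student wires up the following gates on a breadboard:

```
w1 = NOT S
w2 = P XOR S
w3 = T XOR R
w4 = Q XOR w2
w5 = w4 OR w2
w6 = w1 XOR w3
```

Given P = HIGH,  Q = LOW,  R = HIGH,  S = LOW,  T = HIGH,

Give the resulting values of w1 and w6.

w1 = HIGH  w6 = HIGH

w1 = NOT S = NOT LOW = HIGH
w3 = T XOR R = HIGH XOR HIGH = LOW
w6 = w1 XOR w3 = HIGH XOR LOW = HIGH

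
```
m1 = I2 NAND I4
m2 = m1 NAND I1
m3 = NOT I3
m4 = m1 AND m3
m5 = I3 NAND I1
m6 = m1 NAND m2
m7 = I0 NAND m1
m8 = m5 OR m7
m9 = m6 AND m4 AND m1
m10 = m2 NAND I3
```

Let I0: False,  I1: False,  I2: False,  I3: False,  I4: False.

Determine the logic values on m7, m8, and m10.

m7 = True  m8 = True  m10 = True

m1 = I2 NAND I4 = False NAND False = True
m2 = m1 NAND I1 = True NAND False = True
m5 = I3 NAND I1 = False NAND False = True
m7 = I0 NAND m1 = False NAND True = True
m8 = m5 OR m7 = True OR True = True
m10 = m2 NAND I3 = True NAND False = True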